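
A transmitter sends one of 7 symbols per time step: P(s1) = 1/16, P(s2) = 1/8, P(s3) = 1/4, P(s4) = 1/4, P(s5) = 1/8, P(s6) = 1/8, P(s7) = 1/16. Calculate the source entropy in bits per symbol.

2.625 bits

Each probability is a power of 1/2, so log₂(1/p) is an integer.
H = Σ p·log₂(1/p) = 1/16·4 + 1/8·3 + 1/4·2 + 1/4·2 + 1/8·3 + 1/8·3 + 1/16·4 = 2.625 bits.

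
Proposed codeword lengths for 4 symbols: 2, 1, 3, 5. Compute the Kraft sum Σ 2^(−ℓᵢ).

With common denominator 2^5 = 32: Σ 2^(−ℓᵢ) = 8/32 + 16/32 + 4/32 + 1/32 = 29/32 = 0.90625.

0.90625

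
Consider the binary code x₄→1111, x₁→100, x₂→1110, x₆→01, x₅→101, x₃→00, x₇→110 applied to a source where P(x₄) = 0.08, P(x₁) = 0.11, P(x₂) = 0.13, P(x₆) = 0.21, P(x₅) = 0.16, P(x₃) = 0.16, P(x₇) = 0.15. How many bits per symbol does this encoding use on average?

2.84 bits/symbol

L̄ = Σ pᵢ·ℓᵢ = 0.08·4 + 0.11·3 + 0.13·4 + 0.21·2 + 0.16·3 + 0.16·2 + 0.15·3 = 2.84 bits/symbol.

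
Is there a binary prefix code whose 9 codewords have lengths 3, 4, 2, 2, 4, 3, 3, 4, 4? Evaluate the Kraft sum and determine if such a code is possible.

1.125; no

With common denominator 2^4 = 16: Σ 2^(−ℓᵢ) = 2/16 + 1/16 + 4/16 + 4/16 + 1/16 + 2/16 + 2/16 + 1/16 + 1/16 = 18/16 = 1.125.
Kraft's inequality requires Σ ≤ 1; here Σ = 1.125 > 1, so no such prefix code exists.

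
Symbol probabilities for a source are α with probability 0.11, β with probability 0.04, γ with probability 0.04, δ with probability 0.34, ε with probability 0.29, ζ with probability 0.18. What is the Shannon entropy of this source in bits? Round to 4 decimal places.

H = −Σ pᵢ log₂ pᵢ.
−0.11·log₂(0.11) = 0.3503
−0.04·log₂(0.04) = 0.1858
−0.04·log₂(0.04) = 0.1858
−0.34·log₂(0.34) = 0.5292
−0.29·log₂(0.29) = 0.5179
−0.18·log₂(0.18) = 0.4453
Sum ≈ 2.2142 → 2.2142 bits.

2.2142 bits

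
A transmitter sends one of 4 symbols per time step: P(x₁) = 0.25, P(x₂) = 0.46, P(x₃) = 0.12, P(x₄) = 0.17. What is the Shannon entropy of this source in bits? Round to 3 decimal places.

H = −Σ pᵢ log₂ pᵢ.
−0.25·log₂(0.25) = 0.5000
−0.46·log₂(0.46) = 0.5153
−0.12·log₂(0.12) = 0.3671
−0.17·log₂(0.17) = 0.4346
Sum ≈ 1.8170 → 1.817 bits.

1.817 bits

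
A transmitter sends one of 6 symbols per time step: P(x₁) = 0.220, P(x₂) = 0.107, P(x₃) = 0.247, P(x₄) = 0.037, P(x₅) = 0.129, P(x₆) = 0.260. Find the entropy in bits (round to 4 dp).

2.3863 bits

H = −Σ pᵢ log₂ pᵢ.
−0.220·log₂(0.220) = 0.4806
−0.107·log₂(0.107) = 0.3450
−0.247·log₂(0.247) = 0.4983
−0.037·log₂(0.037) = 0.1760
−0.129·log₂(0.129) = 0.3811
−0.260·log₂(0.260) = 0.5053
Sum ≈ 2.3863 → 2.3863 bits.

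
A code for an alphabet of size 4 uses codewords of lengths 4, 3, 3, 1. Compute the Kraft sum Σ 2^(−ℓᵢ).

With common denominator 2^4 = 16: Σ 2^(−ℓᵢ) = 1/16 + 2/16 + 2/16 + 8/16 = 13/16 = 0.8125.

0.8125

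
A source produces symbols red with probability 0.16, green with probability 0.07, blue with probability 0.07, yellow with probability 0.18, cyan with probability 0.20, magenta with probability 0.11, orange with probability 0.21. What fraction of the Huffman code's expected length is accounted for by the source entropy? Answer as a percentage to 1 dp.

98.6%

Entropy H = −Σ p log₂ p ≈ 2.6929 bits.
Huffman merges: 7/100+7/100→7/50; 11/100+7/50→1/4; 4/25+9/50→17/50; 1/5+21/100→41/100; 1/4+17/50→59/100; 41/100+59/100→1. L = 273/100 ≈ 2.7300.
Efficiency = H/L = 2.6929/2.7300 = 98.6%.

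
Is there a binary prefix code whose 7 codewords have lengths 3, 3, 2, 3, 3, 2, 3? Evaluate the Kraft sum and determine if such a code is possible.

With common denominator 2^3 = 8: Σ 2^(−ℓᵢ) = 1/8 + 1/8 + 2/8 + 1/8 + 1/8 + 2/8 + 1/8 = 9/8 = 1.125.
Kraft's inequality requires Σ ≤ 1; here Σ = 1.125 > 1, so no such prefix code exists.

1.125; no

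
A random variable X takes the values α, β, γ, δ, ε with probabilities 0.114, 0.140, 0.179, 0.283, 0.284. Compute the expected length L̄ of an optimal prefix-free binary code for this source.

2.254 bits/symbol

Repeatedly combine the two least-probable nodes; the expected code length is the sum of the merged weights.
merge 57/500 + 7/50 → 127/500
merge 179/1000 + 127/500 → 433/1000
merge 283/1000 + 71/250 → 567/1000
merge 433/1000 + 567/1000 → 1
L = 127/500 + 433/1000 + 567/1000 + 1 = 1127/500 = 2.254 bits/symbol.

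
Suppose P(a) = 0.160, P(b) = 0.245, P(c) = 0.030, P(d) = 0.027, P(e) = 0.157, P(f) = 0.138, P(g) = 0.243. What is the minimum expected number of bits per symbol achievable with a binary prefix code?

2.569 bits/symbol

Repeatedly combine the two least-probable nodes; the expected code length is the sum of the merged weights.
merge 27/1000 + 3/100 → 57/1000
merge 57/1000 + 69/500 → 39/200
merge 157/1000 + 4/25 → 317/1000
merge 39/200 + 243/1000 → 219/500
merge 49/200 + 317/1000 → 281/500
merge 219/500 + 281/500 → 1
L = 57/1000 + 39/200 + 317/1000 + 219/500 + 281/500 + 1 = 2569/1000 = 2.569 bits/symbol.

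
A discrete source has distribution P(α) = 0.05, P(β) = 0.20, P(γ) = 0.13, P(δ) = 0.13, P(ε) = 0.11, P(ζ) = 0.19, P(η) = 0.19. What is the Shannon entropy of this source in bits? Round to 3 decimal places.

H = −Σ pᵢ log₂ pᵢ.
−0.05·log₂(0.05) = 0.2161
−0.20·log₂(0.20) = 0.4644
−0.13·log₂(0.13) = 0.3826
−0.13·log₂(0.13) = 0.3826
−0.11·log₂(0.11) = 0.3503
−0.19·log₂(0.19) = 0.4552
−0.19·log₂(0.19) = 0.4552
Sum ≈ 2.7065 → 2.707 bits.

2.707 bits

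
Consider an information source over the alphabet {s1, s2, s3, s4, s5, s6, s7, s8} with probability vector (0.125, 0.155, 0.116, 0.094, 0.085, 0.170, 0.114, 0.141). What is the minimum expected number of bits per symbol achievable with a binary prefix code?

Repeatedly combine the two least-probable nodes; the expected code length is the sum of the merged weights.
merge 17/200 + 47/500 → 179/1000
merge 57/500 + 29/250 → 23/100
merge 1/8 + 141/1000 → 133/500
merge 31/200 + 17/100 → 13/40
merge 179/1000 + 23/100 → 409/1000
merge 133/500 + 13/40 → 591/1000
merge 409/1000 + 591/1000 → 1
L = 179/1000 + 23/100 + 133/500 + 13/40 + 409/1000 + 591/1000 + 1 = 3 bits/symbol.

3 bits/symbol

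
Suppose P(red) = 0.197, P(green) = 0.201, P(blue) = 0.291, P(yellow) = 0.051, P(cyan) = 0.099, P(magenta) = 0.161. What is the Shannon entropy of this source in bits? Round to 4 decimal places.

2.4187 bits

H = −Σ pᵢ log₂ pᵢ.
−0.197·log₂(0.197) = 0.4617
−0.201·log₂(0.201) = 0.4653
−0.291·log₂(0.291) = 0.5182
−0.051·log₂(0.051) = 0.2190
−0.099·log₂(0.099) = 0.3303
−0.161·log₂(0.161) = 0.4242
Sum ≈ 2.4187 → 2.4187 bits.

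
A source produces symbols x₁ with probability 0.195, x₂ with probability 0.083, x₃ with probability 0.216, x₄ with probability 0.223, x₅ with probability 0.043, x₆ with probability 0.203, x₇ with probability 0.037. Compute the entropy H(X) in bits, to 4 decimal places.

2.5564 bits

H = −Σ pᵢ log₂ pᵢ.
−0.195·log₂(0.195) = 0.4599
−0.083·log₂(0.083) = 0.2980
−0.216·log₂(0.216) = 0.4776
−0.223·log₂(0.223) = 0.4828
−0.043·log₂(0.043) = 0.1952
−0.203·log₂(0.203) = 0.4670
−0.037·log₂(0.037) = 0.1760
Sum ≈ 2.5564 → 2.5564 bits.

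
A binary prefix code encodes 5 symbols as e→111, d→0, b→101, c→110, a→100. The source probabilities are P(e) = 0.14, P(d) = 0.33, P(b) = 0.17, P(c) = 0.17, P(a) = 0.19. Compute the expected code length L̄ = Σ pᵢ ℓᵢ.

L̄ = Σ pᵢ·ℓᵢ = 0.14·3 + 0.33·1 + 0.17·3 + 0.17·3 + 0.19·3 = 2.34 bits/symbol.

2.34 bits/symbol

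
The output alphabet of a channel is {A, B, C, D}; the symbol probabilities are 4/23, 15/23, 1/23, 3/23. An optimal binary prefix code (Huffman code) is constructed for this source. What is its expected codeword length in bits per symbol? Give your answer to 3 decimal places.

1.522 bits/symbol

Repeatedly combine the two least-probable nodes; the expected code length is the sum of the merged weights.
merge 1/23 + 3/23 → 4/23
merge 4/23 + 4/23 → 8/23
merge 8/23 + 15/23 → 1
L = 4/23 + 8/23 + 1 = 35/23 ≈ 1.522 bits/symbol.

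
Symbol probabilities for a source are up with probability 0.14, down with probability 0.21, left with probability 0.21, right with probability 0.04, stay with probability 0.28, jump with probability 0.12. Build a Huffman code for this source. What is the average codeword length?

Repeatedly combine the two least-probable nodes; the expected code length is the sum of the merged weights.
merge 1/25 + 3/25 → 4/25
merge 7/50 + 4/25 → 3/10
merge 21/100 + 21/100 → 21/50
merge 7/25 + 3/10 → 29/50
merge 21/50 + 29/50 → 1
L = 4/25 + 3/10 + 21/50 + 29/50 + 1 = 123/50 = 2.46 bits/symbol.

2.46 bits/symbol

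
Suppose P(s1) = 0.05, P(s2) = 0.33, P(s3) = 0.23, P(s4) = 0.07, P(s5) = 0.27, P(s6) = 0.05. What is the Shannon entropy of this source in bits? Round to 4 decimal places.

H = −Σ pᵢ log₂ pᵢ.
−0.05·log₂(0.05) = 0.2161
−0.33·log₂(0.33) = 0.5278
−0.23·log₂(0.23) = 0.4877
−0.07·log₂(0.07) = 0.2686
−0.27·log₂(0.27) = 0.5100
−0.05·log₂(0.05) = 0.2161
Sum ≈ 2.2263 → 2.2263 bits.

2.2263 bits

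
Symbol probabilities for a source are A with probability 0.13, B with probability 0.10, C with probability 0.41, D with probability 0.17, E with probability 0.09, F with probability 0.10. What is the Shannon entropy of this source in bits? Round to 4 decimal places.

2.3217 bits

H = −Σ pᵢ log₂ pᵢ.
−0.13·log₂(0.13) = 0.3826
−0.10·log₂(0.10) = 0.3322
−0.41·log₂(0.41) = 0.5274
−0.17·log₂(0.17) = 0.4346
−0.09·log₂(0.09) = 0.3127
−0.10·log₂(0.10) = 0.3322
Sum ≈ 2.3217 → 2.3217 bits.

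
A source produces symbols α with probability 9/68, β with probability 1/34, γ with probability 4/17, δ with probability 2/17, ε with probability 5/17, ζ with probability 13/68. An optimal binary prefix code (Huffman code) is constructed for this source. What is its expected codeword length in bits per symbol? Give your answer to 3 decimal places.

Repeatedly combine the two least-probable nodes; the expected code length is the sum of the merged weights.
merge 1/34 + 2/17 → 5/34
merge 9/68 + 5/34 → 19/68
merge 13/68 + 4/17 → 29/68
merge 19/68 + 5/17 → 39/68
merge 29/68 + 39/68 → 1
L = 5/34 + 19/68 + 29/68 + 39/68 + 1 = 165/68 ≈ 2.426 bits/symbol.

2.426 bits/symbol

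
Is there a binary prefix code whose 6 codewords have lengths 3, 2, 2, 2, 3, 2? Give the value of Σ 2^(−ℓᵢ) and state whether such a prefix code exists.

With common denominator 2^3 = 8: Σ 2^(−ℓᵢ) = 1/8 + 2/8 + 2/8 + 2/8 + 1/8 + 2/8 = 10/8 = 1.25.
Kraft's inequality requires Σ ≤ 1; here Σ = 1.25 > 1, so no such prefix code exists.

1.25; no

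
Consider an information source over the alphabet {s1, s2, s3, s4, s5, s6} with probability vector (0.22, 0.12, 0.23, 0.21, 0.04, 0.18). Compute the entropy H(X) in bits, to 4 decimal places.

H = −Σ pᵢ log₂ pᵢ.
−0.22·log₂(0.22) = 0.4806
−0.12·log₂(0.12) = 0.3671
−0.23·log₂(0.23) = 0.4877
−0.21·log₂(0.21) = 0.4728
−0.04·log₂(0.04) = 0.1858
−0.18·log₂(0.18) = 0.4453
Sum ≈ 2.4392 → 2.4392 bits.

2.4392 bits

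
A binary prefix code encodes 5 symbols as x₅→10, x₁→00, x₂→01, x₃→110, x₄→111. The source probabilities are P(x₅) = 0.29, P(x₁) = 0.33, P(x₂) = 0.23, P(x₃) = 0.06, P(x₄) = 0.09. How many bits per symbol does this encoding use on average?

2.15 bits/symbol

L̄ = Σ pᵢ·ℓᵢ = 0.29·2 + 0.33·2 + 0.23·2 + 0.06·3 + 0.09·3 = 2.15 bits/symbol.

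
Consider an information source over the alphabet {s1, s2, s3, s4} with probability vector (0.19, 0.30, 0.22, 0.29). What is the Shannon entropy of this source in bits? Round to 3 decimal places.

1.975 bits

H = −Σ pᵢ log₂ pᵢ.
−0.19·log₂(0.19) = 0.4552
−0.30·log₂(0.30) = 0.5211
−0.22·log₂(0.22) = 0.4806
−0.29·log₂(0.29) = 0.5179
Sum ≈ 1.9748 → 1.975 bits.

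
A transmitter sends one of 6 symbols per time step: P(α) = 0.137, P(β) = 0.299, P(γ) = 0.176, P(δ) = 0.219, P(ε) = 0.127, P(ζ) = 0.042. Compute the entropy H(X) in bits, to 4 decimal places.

2.4048 bits

H = −Σ pᵢ log₂ pᵢ.
−0.137·log₂(0.137) = 0.3929
−0.299·log₂(0.299) = 0.5208
−0.176·log₂(0.176) = 0.4411
−0.219·log₂(0.219) = 0.4798
−0.127·log₂(0.127) = 0.3781
−0.042·log₂(0.042) = 0.1921
Sum ≈ 2.4048 → 2.4048 bits.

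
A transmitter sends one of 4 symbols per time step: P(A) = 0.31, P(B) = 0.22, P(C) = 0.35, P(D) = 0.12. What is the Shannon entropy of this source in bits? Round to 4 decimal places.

1.9015 bits

H = −Σ pᵢ log₂ pᵢ.
−0.31·log₂(0.31) = 0.5238
−0.22·log₂(0.22) = 0.4806
−0.35·log₂(0.35) = 0.5301
−0.12·log₂(0.12) = 0.3671
Sum ≈ 1.9015 → 1.9015 bits.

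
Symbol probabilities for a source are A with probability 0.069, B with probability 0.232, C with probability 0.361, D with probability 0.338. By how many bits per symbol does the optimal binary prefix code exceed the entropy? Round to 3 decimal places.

Entropy H = −Σ p log₂ p ≈ 1.8147 bits.
Huffman merges: 69/1000+29/125→301/1000; 301/1000+169/500→639/1000; 361/1000+639/1000→1. L = 97/50 ≈ 1.9400.
L − H = 1.9400 − 1.8147 = 0.125 bits.

0.125 bits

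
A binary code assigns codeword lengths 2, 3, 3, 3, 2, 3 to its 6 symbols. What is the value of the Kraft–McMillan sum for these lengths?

1

With common denominator 2^3 = 8: Σ 2^(−ℓᵢ) = 2/8 + 1/8 + 1/8 + 1/8 + 2/8 + 1/8 = 8/8 = 1.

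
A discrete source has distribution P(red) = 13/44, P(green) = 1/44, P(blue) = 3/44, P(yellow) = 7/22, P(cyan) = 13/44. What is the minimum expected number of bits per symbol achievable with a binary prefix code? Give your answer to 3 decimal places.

Repeatedly combine the two least-probable nodes; the expected code length is the sum of the merged weights.
merge 1/44 + 3/44 → 1/11
merge 1/11 + 13/44 → 17/44
merge 13/44 + 7/22 → 27/44
merge 17/44 + 27/44 → 1
L = 1/11 + 17/44 + 27/44 + 1 = 23/11 ≈ 2.091 bits/symbol.

2.091 bits/symbol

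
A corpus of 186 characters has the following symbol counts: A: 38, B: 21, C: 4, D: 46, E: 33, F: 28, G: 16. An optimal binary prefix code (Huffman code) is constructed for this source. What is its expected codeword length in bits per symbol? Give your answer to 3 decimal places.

2.656 bits/symbol

Probabilities are the counts divided by 186.
Repeatedly combine the two least-probable nodes; the expected code length is the sum of the merged weights.
merge 2/93 + 8/93 → 10/93
merge 10/93 + 7/62 → 41/186
merge 14/93 + 11/62 → 61/186
merge 19/93 + 41/186 → 79/186
merge 23/93 + 61/186 → 107/186
merge 79/186 + 107/186 → 1
L = 10/93 + 41/186 + 61/186 + 79/186 + 107/186 + 1 = 247/93 ≈ 2.656 bits/symbol.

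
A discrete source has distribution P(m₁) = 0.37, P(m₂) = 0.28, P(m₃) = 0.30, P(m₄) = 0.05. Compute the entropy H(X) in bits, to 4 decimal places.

1.7821 bits

H = −Σ pᵢ log₂ pᵢ.
−0.37·log₂(0.37) = 0.5307
−0.28·log₂(0.28) = 0.5142
−0.30·log₂(0.30) = 0.5211
−0.05·log₂(0.05) = 0.2161
Sum ≈ 1.7821 → 1.7821 bits.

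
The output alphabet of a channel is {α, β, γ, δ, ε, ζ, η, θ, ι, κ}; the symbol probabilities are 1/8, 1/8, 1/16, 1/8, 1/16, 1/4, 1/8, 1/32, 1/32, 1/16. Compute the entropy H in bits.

Each probability is a power of 1/2, so log₂(1/p) is an integer.
H = Σ p·log₂(1/p) = 1/8·3 + 1/8·3 + 1/16·4 + 1/8·3 + 1/16·4 + 1/4·2 + 1/8·3 + 1/32·5 + 1/32·5 + 1/16·4 = 3.0625 bits.

3.0625 bits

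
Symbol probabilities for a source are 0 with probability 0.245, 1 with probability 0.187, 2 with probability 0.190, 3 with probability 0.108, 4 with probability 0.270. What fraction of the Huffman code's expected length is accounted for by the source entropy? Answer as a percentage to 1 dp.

98.5%

Entropy H = −Σ p log₂ p ≈ 2.2615 bits.
Huffman merges: 27/250+187/1000→59/200; 19/100+49/200→87/200; 27/100+59/200→113/200; 87/200+113/200→1. L = 459/200 ≈ 2.2950.
Efficiency = H/L = 2.2615/2.2950 = 98.5%.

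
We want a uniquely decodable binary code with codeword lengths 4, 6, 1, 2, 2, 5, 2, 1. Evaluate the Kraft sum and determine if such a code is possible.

1.859375; no

With common denominator 2^6 = 64: Σ 2^(−ℓᵢ) = 4/64 + 1/64 + 32/64 + 16/64 + 16/64 + 2/64 + 16/64 + 32/64 = 119/64 = 1.859375.
Kraft's inequality requires Σ ≤ 1; here Σ = 1.859375 > 1, so no such prefix code exists.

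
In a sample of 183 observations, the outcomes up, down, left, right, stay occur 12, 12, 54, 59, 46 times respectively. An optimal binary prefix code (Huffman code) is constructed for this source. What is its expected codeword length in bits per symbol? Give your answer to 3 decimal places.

Probabilities are the counts divided by 183.
Repeatedly combine the two least-probable nodes; the expected code length is the sum of the merged weights.
merge 4/61 + 4/61 → 8/61
merge 8/61 + 46/183 → 70/183
merge 18/61 + 59/183 → 113/183
merge 70/183 + 113/183 → 1
L = 8/61 + 70/183 + 113/183 + 1 = 130/61 ≈ 2.131 bits/symbol.

2.131 bits/symbol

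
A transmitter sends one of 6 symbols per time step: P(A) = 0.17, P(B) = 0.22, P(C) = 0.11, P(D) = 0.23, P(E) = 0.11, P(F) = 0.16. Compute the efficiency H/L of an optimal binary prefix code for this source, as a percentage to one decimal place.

99.1%

Entropy H = −Σ p log₂ p ≈ 2.5264 bits.
Huffman merges: 11/100+11/100→11/50; 4/25+17/100→33/100; 11/50+11/50→11/25; 23/100+33/100→14/25; 11/25+14/25→1. L = 51/20 ≈ 2.5500.
Efficiency = H/L = 2.5264/2.5500 = 99.1%.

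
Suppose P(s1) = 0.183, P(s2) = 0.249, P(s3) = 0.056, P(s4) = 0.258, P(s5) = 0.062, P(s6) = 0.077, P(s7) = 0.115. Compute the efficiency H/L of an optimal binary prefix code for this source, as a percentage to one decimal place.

Entropy H = −Σ p log₂ p ≈ 2.5773 bits.
Huffman merges: 7/125+31/500→59/500; 77/1000+23/200→24/125; 59/500+183/1000→301/1000; 24/125+249/1000→441/1000; 129/500+301/1000→559/1000; 441/1000+559/1000→1. L = 2611/1000 ≈ 2.6110.
Efficiency = H/L = 2.5773/2.6110 = 98.7%.

98.7%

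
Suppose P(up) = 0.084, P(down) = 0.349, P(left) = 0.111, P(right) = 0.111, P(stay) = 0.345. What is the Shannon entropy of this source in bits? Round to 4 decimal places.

H = −Σ pᵢ log₂ pᵢ.
−0.084·log₂(0.084) = 0.3002
−0.349·log₂(0.349) = 0.5300
−0.111·log₂(0.111) = 0.3520
−0.111·log₂(0.111) = 0.3520
−0.345·log₂(0.345) = 0.5297
Sum ≈ 2.0639 → 2.0639 bits.

2.0639 bits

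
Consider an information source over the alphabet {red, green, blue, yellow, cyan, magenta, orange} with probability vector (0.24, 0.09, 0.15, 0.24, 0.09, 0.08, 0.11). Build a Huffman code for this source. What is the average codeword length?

2.69 bits/symbol

Repeatedly combine the two least-probable nodes; the expected code length is the sum of the merged weights.
merge 2/25 + 9/100 → 17/100
merge 9/100 + 11/100 → 1/5
merge 3/20 + 17/100 → 8/25
merge 1/5 + 6/25 → 11/25
merge 6/25 + 8/25 → 14/25
merge 11/25 + 14/25 → 1
L = 17/100 + 1/5 + 8/25 + 11/25 + 14/25 + 1 = 269/100 = 2.69 bits/symbol.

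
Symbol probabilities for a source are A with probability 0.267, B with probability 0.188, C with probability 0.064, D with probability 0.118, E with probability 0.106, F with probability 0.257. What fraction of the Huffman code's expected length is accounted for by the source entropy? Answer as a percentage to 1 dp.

Entropy H = −Σ p log₂ p ≈ 2.4266 bits.
Huffman merges: 8/125+53/500→17/100; 59/500+17/100→36/125; 47/250+257/1000→89/200; 267/1000+36/125→111/200; 89/200+111/200→1. L = 1229/500 ≈ 2.4580.
Efficiency = H/L = 2.4266/2.4580 = 98.7%.

98.7%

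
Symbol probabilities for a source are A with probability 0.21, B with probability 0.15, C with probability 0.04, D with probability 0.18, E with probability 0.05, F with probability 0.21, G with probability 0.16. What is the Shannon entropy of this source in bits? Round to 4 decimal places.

2.6264 bits

H = −Σ pᵢ log₂ pᵢ.
−0.21·log₂(0.21) = 0.4728
−0.15·log₂(0.15) = 0.4105
−0.04·log₂(0.04) = 0.1858
−0.18·log₂(0.18) = 0.4453
−0.05·log₂(0.05) = 0.2161
−0.21·log₂(0.21) = 0.4728
−0.16·log₂(0.16) = 0.4230
Sum ≈ 2.6264 → 2.6264 bits.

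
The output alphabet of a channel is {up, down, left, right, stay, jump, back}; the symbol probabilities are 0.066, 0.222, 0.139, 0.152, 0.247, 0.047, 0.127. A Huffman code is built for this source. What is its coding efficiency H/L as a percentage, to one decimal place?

99.6%

Entropy H = −Σ p log₂ p ≈ 2.6334 bits.
Huffman merges: 47/1000+33/500→113/1000; 113/1000+127/1000→6/25; 139/1000+19/125→291/1000; 111/500+6/25→231/500; 247/1000+291/1000→269/500; 231/500+269/500→1. L = 661/250 ≈ 2.6440.
Efficiency = H/L = 2.6334/2.6440 = 99.6%.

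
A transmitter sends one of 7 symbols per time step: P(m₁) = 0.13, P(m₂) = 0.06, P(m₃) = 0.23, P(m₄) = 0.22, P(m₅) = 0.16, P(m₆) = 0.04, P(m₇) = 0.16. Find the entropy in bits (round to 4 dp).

2.6262 bits

H = −Σ pᵢ log₂ pᵢ.
−0.13·log₂(0.13) = 0.3826
−0.06·log₂(0.06) = 0.2435
−0.23·log₂(0.23) = 0.4877
−0.22·log₂(0.22) = 0.4806
−0.16·log₂(0.16) = 0.4230
−0.04·log₂(0.04) = 0.1858
−0.16·log₂(0.16) = 0.4230
Sum ≈ 2.6262 → 2.6262 bits.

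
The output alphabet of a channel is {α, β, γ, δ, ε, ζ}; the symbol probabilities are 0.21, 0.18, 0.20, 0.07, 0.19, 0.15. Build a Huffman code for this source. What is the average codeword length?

2.59 bits/symbol

Repeatedly combine the two least-probable nodes; the expected code length is the sum of the merged weights.
merge 7/100 + 3/20 → 11/50
merge 9/50 + 19/100 → 37/100
merge 1/5 + 21/100 → 41/100
merge 11/50 + 37/100 → 59/100
merge 41/100 + 59/100 → 1
L = 11/50 + 37/100 + 41/100 + 59/100 + 1 = 259/100 = 2.59 bits/symbol.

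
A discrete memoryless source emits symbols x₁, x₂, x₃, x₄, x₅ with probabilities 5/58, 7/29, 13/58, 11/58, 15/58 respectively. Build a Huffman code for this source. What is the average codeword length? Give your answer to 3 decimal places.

Repeatedly combine the two least-probable nodes; the expected code length is the sum of the merged weights.
merge 5/58 + 11/58 → 8/29
merge 13/58 + 7/29 → 27/58
merge 15/58 + 8/29 → 31/58
merge 27/58 + 31/58 → 1
L = 8/29 + 27/58 + 31/58 + 1 = 66/29 ≈ 2.276 bits/symbol.

2.276 bits/symbol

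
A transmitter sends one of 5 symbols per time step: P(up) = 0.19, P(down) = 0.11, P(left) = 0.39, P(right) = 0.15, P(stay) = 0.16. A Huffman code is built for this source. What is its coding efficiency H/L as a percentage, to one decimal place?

Entropy H = −Σ p log₂ p ≈ 2.1689 bits.
Huffman merges: 11/100+3/20→13/50; 4/25+19/100→7/20; 13/50+7/20→61/100; 39/100+61/100→1. L = 111/50 ≈ 2.2200.
Efficiency = H/L = 2.1689/2.2200 = 97.7%.

97.7%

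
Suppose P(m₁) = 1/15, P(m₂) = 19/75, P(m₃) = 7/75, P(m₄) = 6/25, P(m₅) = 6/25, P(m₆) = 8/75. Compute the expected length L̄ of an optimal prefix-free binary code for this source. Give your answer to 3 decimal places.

Repeatedly combine the two least-probable nodes; the expected code length is the sum of the merged weights.
merge 1/15 + 7/75 → 4/25
merge 8/75 + 4/25 → 4/15
merge 6/25 + 6/25 → 12/25
merge 19/75 + 4/15 → 13/25
merge 12/25 + 13/25 → 1
L = 4/25 + 4/15 + 12/25 + 13/25 + 1 = 182/75 ≈ 2.427 bits/symbol.

2.427 bits/symbol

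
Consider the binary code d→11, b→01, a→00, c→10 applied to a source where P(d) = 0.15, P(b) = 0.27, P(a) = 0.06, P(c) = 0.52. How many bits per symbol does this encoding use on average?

2 bits/symbol

L̄ = Σ pᵢ·ℓᵢ = 0.15·2 + 0.27·2 + 0.06·2 + 0.52·2 = 2 bits/symbol.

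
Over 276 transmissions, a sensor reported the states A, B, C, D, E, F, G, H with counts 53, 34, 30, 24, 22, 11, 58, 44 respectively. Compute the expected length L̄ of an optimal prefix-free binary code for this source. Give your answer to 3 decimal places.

2.909 bits/symbol

Probabilities are the counts divided by 276.
Repeatedly combine the two least-probable nodes; the expected code length is the sum of the merged weights.
merge 11/276 + 11/138 → 11/92
merge 2/23 + 5/46 → 9/46
merge 11/92 + 17/138 → 67/276
merge 11/69 + 53/276 → 97/276
merge 9/46 + 29/138 → 28/69
merge 67/276 + 97/276 → 41/69
merge 28/69 + 41/69 → 1
L = 11/92 + 9/46 + 67/276 + 97/276 + 28/69 + 41/69 + 1 = 803/276 ≈ 2.909 bits/symbol.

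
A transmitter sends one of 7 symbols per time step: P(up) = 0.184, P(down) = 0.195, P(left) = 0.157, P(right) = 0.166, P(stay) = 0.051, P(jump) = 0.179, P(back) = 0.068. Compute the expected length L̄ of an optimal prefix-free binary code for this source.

Repeatedly combine the two least-probable nodes; the expected code length is the sum of the merged weights.
merge 51/1000 + 17/250 → 119/1000
merge 119/1000 + 157/1000 → 69/250
merge 83/500 + 179/1000 → 69/200
merge 23/125 + 39/200 → 379/1000
merge 69/250 + 69/200 → 621/1000
merge 379/1000 + 621/1000 → 1
L = 119/1000 + 69/250 + 69/200 + 379/1000 + 621/1000 + 1 = 137/50 = 2.74 bits/symbol.

2.74 bits/symbol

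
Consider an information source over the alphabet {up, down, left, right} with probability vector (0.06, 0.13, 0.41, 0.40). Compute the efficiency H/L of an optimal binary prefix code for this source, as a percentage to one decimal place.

94.5%

Entropy H = −Σ p log₂ p ≈ 1.6823 bits.
Huffman merges: 3/50+13/100→19/100; 19/100+2/5→59/100; 41/100+59/100→1. L = 89/50 ≈ 1.7800.
Efficiency = H/L = 1.6823/1.7800 = 94.5%.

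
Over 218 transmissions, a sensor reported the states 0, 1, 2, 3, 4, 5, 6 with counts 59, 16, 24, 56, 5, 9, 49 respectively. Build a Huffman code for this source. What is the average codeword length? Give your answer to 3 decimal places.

Probabilities are the counts divided by 218.
Repeatedly combine the two least-probable nodes; the expected code length is the sum of the merged weights.
merge 5/218 + 9/218 → 7/109
merge 7/109 + 8/109 → 15/109
merge 12/109 + 15/109 → 27/109
merge 49/218 + 27/109 → 103/218
merge 28/109 + 59/218 → 115/218
merge 103/218 + 115/218 → 1
L = 7/109 + 15/109 + 27/109 + 103/218 + 115/218 + 1 = 267/109 ≈ 2.450 bits/symbol.

2.450 bits/symbol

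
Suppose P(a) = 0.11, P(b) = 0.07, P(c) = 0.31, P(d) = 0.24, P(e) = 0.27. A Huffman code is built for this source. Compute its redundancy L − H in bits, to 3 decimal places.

Entropy H = −Σ p log₂ p ≈ 2.1468 bits.
Huffman merges: 7/100+11/100→9/50; 9/50+6/25→21/50; 27/100+31/100→29/50; 21/50+29/50→1. L = 109/50 ≈ 2.1800.
L − H = 2.1800 − 2.1468 = 0.033 bits.

0.033 bits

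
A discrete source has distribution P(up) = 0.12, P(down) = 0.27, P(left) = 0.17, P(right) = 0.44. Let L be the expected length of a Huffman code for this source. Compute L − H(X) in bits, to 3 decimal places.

Entropy H = −Σ p log₂ p ≈ 1.8328 bits.
Huffman merges: 3/25+17/100→29/100; 27/100+29/100→14/25; 11/25+14/25→1. L = 37/20 ≈ 1.8500.
L − H = 1.8500 − 1.8328 = 0.017 bits.

0.017 bits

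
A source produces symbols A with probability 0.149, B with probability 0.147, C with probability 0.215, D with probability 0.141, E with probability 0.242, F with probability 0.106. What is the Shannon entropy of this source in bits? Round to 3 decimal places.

H = −Σ pᵢ log₂ pᵢ.
−0.149·log₂(0.149) = 0.4092
−0.147·log₂(0.147) = 0.4066
−0.215·log₂(0.215) = 0.4768
−0.141·log₂(0.141) = 0.3985
−0.242·log₂(0.242) = 0.4954
−0.106·log₂(0.106) = 0.3432
Sum ≈ 2.5297 → 2.530 bits.

2.530 bits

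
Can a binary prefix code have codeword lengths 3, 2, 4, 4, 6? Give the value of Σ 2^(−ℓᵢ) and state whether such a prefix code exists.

With common denominator 2^6 = 64: Σ 2^(−ℓᵢ) = 8/64 + 16/64 + 4/64 + 4/64 + 1/64 = 33/64 = 0.515625.
Kraft's inequality requires Σ ≤ 1; here Σ = 0.515625 ≤ 1, so such a prefix code exists.

0.515625; yes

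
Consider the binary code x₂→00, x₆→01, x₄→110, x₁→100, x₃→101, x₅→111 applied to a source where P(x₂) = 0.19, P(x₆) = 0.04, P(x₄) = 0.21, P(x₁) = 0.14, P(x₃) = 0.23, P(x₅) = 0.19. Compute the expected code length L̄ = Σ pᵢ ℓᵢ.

L̄ = Σ pᵢ·ℓᵢ = 0.19·2 + 0.04·2 + 0.21·3 + 0.14·3 + 0.23·3 + 0.19·3 = 2.77 bits/symbol.

2.77 bits/symbol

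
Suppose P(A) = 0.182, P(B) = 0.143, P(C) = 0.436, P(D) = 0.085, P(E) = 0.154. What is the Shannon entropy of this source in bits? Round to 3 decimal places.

2.089 bits

H = −Σ pᵢ log₂ pᵢ.
−0.182·log₂(0.182) = 0.4474
−0.143·log₂(0.143) = 0.4012
−0.436·log₂(0.436) = 0.5222
−0.085·log₂(0.085) = 0.3023
−0.154·log₂(0.154) = 0.4156
Sum ≈ 2.0887 → 2.089 bits.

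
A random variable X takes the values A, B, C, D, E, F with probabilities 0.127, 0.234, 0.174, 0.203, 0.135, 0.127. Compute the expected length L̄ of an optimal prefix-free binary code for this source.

Repeatedly combine the two least-probable nodes; the expected code length is the sum of the merged weights.
merge 127/1000 + 127/1000 → 127/500
merge 27/200 + 87/500 → 309/1000
merge 203/1000 + 117/500 → 437/1000
merge 127/500 + 309/1000 → 563/1000
merge 437/1000 + 563/1000 → 1
L = 127/500 + 309/1000 + 437/1000 + 563/1000 + 1 = 2563/1000 = 2.563 bits/symbol.

2.563 bits/symbol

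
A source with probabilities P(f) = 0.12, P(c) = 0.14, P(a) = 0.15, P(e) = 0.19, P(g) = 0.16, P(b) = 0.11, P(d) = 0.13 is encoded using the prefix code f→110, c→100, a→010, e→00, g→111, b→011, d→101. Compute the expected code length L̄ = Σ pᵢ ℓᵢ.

L̄ = Σ pᵢ·ℓᵢ = 0.12·3 + 0.14·3 + 0.15·3 + 0.19·2 + 0.16·3 + 0.11·3 + 0.13·3 = 2.81 bits/symbol.

2.81 bits/symbol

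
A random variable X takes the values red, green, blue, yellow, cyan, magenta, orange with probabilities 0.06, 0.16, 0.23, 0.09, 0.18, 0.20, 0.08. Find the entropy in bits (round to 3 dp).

H = −Σ pᵢ log₂ pᵢ.
−0.06·log₂(0.06) = 0.2435
−0.16·log₂(0.16) = 0.4230
−0.23·log₂(0.23) = 0.4877
−0.09·log₂(0.09) = 0.3127
−0.18·log₂(0.18) = 0.4453
−0.20·log₂(0.20) = 0.4644
−0.08·log₂(0.08) = 0.2915
Sum ≈ 2.6681 → 2.668 bits.

2.668 bits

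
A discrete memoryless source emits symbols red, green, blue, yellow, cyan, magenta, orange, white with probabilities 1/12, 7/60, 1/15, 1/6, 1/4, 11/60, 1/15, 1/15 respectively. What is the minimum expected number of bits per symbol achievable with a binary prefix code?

2.85 bits/symbol

Repeatedly combine the two least-probable nodes; the expected code length is the sum of the merged weights.
merge 1/15 + 1/15 → 2/15
merge 1/15 + 1/12 → 3/20
merge 7/60 + 2/15 → 1/4
merge 3/20 + 1/6 → 19/60
merge 11/60 + 1/4 → 13/30
merge 1/4 + 19/60 → 17/30
merge 13/30 + 17/30 → 1
L = 2/15 + 3/20 + 1/4 + 19/60 + 13/30 + 17/30 + 1 = 57/20 = 2.85 bits/symbol.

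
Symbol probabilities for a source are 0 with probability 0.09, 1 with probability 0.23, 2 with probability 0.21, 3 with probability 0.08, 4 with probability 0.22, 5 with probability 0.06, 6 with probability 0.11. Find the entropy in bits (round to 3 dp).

H = −Σ pᵢ log₂ pᵢ.
−0.09·log₂(0.09) = 0.3127
−0.23·log₂(0.23) = 0.4877
−0.21·log₂(0.21) = 0.4728
−0.08·log₂(0.08) = 0.2915
−0.22·log₂(0.22) = 0.4806
−0.06·log₂(0.06) = 0.2435
−0.11·log₂(0.11) = 0.3503
Sum ≈ 2.6390 → 2.639 bits.

2.639 bits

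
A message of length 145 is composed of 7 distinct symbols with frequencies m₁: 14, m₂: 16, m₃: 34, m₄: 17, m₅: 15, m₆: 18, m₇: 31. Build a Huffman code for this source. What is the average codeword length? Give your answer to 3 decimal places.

Probabilities are the counts divided by 145.
Repeatedly combine the two least-probable nodes; the expected code length is the sum of the merged weights.
merge 14/145 + 3/29 → 1/5
merge 16/145 + 17/145 → 33/145
merge 18/145 + 1/5 → 47/145
merge 31/145 + 33/145 → 64/145
merge 34/145 + 47/145 → 81/145
merge 64/145 + 81/145 → 1
L = 1/5 + 33/145 + 47/145 + 64/145 + 81/145 + 1 = 399/145 ≈ 2.752 bits/symbol.

2.752 bits/symbol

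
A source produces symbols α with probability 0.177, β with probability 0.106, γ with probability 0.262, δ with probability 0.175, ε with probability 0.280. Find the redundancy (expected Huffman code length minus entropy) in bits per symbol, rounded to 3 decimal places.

0.035 bits

Entropy H = −Σ p log₂ p ≈ 2.2459 bits.
Huffman merges: 53/500+7/40→281/1000; 177/1000+131/500→439/1000; 7/25+281/1000→561/1000; 439/1000+561/1000→1. L = 2281/1000 ≈ 2.2810.
L − H = 2.2810 − 2.2459 = 0.035 bits.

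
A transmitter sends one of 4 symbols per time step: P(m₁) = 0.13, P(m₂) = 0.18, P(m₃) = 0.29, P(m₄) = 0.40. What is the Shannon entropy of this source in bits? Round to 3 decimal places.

1.875 bits

H = −Σ pᵢ log₂ pᵢ.
−0.13·log₂(0.13) = 0.3826
−0.18·log₂(0.18) = 0.4453
−0.29·log₂(0.29) = 0.5179
−0.40·log₂(0.40) = 0.5288
Sum ≈ 1.8746 → 1.875 bits.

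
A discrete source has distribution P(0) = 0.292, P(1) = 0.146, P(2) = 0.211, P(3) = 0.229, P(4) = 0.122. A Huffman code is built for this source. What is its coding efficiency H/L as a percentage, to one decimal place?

Entropy H = −Σ p log₂ p ≈ 2.2548 bits.
Huffman merges: 61/500+73/500→67/250; 211/1000+229/1000→11/25; 67/250+73/250→14/25; 11/25+14/25→1. L = 567/250 ≈ 2.2680.
Efficiency = H/L = 2.2548/2.2680 = 99.4%.

99.4%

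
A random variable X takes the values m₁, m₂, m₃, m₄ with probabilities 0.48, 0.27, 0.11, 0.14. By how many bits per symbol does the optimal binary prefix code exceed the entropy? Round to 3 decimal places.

0.004 bits

Entropy H = −Σ p log₂ p ≈ 1.7657 bits.
Huffman merges: 11/100+7/50→1/4; 1/4+27/100→13/25; 12/25+13/25→1. L = 177/100 ≈ 1.7700.
L − H = 1.7700 − 1.7657 = 0.004 bits.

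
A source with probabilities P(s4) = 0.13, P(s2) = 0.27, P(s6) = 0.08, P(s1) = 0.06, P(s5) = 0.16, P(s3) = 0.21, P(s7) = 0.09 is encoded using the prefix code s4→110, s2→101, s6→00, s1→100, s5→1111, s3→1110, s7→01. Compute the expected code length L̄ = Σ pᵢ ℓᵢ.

L̄ = Σ pᵢ·ℓᵢ = 0.13·3 + 0.27·3 + 0.08·2 + 0.06·3 + 0.16·4 + 0.21·4 + 0.09·2 = 3.2 bits/symbol.

3.2 bits/symbol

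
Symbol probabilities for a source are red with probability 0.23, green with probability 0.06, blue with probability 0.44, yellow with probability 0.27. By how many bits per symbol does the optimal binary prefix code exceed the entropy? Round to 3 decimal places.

0.088 bits

Entropy H = −Σ p log₂ p ≈ 1.7624 bits.
Huffman merges: 3/50+23/100→29/100; 27/100+29/100→14/25; 11/25+14/25→1. L = 37/20 ≈ 1.8500.
L − H = 1.8500 − 1.7624 = 0.088 bits.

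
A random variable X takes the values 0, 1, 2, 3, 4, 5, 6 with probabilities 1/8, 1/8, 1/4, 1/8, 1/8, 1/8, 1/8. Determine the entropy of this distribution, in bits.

Each probability is a power of 1/2, so log₂(1/p) is an integer.
H = Σ p·log₂(1/p) = 1/8·3 + 1/8·3 + 1/4·2 + 1/8·3 + 1/8·3 + 1/8·3 + 1/8·3 = 2.75 bits.

2.75 bits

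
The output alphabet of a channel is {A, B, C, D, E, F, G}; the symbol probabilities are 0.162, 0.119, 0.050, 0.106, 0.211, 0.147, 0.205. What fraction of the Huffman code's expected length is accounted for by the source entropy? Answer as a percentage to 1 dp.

Entropy H = −Σ p log₂ p ≈ 2.6991 bits.
Huffman merges: 1/20+53/500→39/250; 119/1000+147/1000→133/500; 39/250+81/500→159/500; 41/200+211/1000→52/125; 133/500+159/500→73/125; 52/125+73/125→1. L = 137/50 ≈ 2.7400.
Efficiency = H/L = 2.6991/2.7400 = 98.5%.

98.5%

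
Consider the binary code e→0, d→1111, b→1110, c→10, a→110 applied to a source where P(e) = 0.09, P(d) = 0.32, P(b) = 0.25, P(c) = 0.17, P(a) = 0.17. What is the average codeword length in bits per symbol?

L̄ = Σ pᵢ·ℓᵢ = 0.09·1 + 0.32·4 + 0.25·4 + 0.17·2 + 0.17·3 = 3.22 bits/symbol.

3.22 bits/symbol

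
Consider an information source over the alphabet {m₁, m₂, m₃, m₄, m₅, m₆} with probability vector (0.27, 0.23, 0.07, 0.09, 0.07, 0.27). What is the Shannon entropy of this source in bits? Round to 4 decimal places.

H = −Σ pᵢ log₂ pᵢ.
−0.27·log₂(0.27) = 0.5100
−0.23·log₂(0.23) = 0.4877
−0.07·log₂(0.07) = 0.2686
−0.09·log₂(0.09) = 0.3127
−0.07·log₂(0.07) = 0.2686
−0.27·log₂(0.27) = 0.5100
Sum ≈ 2.3575 → 2.3575 bits.

2.3575 bits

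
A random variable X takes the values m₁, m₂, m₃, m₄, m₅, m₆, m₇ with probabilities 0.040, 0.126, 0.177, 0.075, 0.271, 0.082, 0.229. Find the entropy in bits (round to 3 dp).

H = −Σ pᵢ log₂ pᵢ.
−0.040·log₂(0.040) = 0.1858
−0.126·log₂(0.126) = 0.3766
−0.177·log₂(0.177) = 0.4422
−0.075·log₂(0.075) = 0.2803
−0.271·log₂(0.271) = 0.5105
−0.082·log₂(0.082) = 0.2959
−0.229·log₂(0.229) = 0.4870
Sum ≈ 2.5781 → 2.578 bits.

2.578 bits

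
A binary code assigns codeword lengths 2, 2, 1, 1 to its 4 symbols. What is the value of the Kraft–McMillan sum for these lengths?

1.5

With common denominator 2^2 = 4: Σ 2^(−ℓᵢ) = 1/4 + 1/4 + 2/4 + 2/4 = 6/4 = 1.5.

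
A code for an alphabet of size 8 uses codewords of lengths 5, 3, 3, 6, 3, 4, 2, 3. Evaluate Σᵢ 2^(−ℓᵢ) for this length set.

With common denominator 2^6 = 64: Σ 2^(−ℓᵢ) = 2/64 + 8/64 + 8/64 + 1/64 + 8/64 + 4/64 + 16/64 + 8/64 = 55/64 = 0.859375.

0.859375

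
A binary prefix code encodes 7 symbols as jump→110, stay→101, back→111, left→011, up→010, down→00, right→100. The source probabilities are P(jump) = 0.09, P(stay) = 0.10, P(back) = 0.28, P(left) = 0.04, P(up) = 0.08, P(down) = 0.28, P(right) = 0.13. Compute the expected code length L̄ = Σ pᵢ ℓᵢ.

2.72 bits/symbol

L̄ = Σ pᵢ·ℓᵢ = 0.09·3 + 0.10·3 + 0.28·3 + 0.04·3 + 0.08·3 + 0.28·2 + 0.13·3 = 2.72 bits/symbol.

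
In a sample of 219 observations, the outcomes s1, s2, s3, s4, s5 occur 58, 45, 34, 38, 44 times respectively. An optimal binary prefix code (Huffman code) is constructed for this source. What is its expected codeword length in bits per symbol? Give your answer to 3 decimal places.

Probabilities are the counts divided by 219.
Repeatedly combine the two least-probable nodes; the expected code length is the sum of the merged weights.
merge 34/219 + 38/219 → 24/73
merge 44/219 + 15/73 → 89/219
merge 58/219 + 24/73 → 130/219
merge 89/219 + 130/219 → 1
L = 24/73 + 89/219 + 130/219 + 1 = 170/73 ≈ 2.329 bits/symbol.

2.329 bits/symbol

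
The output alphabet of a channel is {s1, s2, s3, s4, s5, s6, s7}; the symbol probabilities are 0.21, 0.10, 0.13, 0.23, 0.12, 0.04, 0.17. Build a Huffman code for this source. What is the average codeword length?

Repeatedly combine the two least-probable nodes; the expected code length is the sum of the merged weights.
merge 1/25 + 1/10 → 7/50
merge 3/25 + 13/100 → 1/4
merge 7/50 + 17/100 → 31/100
merge 21/100 + 23/100 → 11/25
merge 1/4 + 31/100 → 14/25
merge 11/25 + 14/25 → 1
L = 7/50 + 1/4 + 31/100 + 11/25 + 14/25 + 1 = 27/10 = 2.7 bits/symbol.

2.7 bits/symbol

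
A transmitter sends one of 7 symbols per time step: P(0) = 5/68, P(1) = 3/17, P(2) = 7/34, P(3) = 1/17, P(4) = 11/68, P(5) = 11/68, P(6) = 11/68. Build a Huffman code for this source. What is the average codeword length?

2.75 bits/symbol

Repeatedly combine the two least-probable nodes; the expected code length is the sum of the merged weights.
merge 1/17 + 5/68 → 9/68
merge 9/68 + 11/68 → 5/17
merge 11/68 + 11/68 → 11/34
merge 3/17 + 7/34 → 13/34
merge 5/17 + 11/34 → 21/34
merge 13/34 + 21/34 → 1
L = 9/68 + 5/17 + 11/34 + 13/34 + 21/34 + 1 = 11/4 = 2.75 bits/symbol.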